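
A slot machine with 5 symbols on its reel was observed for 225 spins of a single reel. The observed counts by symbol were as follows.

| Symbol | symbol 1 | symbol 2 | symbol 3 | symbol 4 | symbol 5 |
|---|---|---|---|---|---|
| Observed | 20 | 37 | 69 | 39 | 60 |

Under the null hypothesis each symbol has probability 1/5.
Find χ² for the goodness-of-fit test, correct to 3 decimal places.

33.911

Expected count for each of the 5 categories: 225/5 = 45.
cat           O        E   (O−E)²/E
symbol 1     20       45    13.8889
symbol 2     37       45     1.4222
symbol 3     69       45    12.8000
symbol 4     39       45     0.8000
symbol 5     60       45     5.0000
Sum = 33.911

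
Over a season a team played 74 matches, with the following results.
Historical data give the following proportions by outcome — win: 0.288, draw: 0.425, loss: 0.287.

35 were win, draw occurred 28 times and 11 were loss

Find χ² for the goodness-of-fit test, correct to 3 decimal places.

14.105

Expected counts E_i = n·p_i: 74×0.288 = 21.312, 74×0.425 = 31.45, 74×0.287 = 21.238.
win: (35 − 21.312)²/21.312 = 187.361344/21.312 = 8.7914
draw: (28 − 31.45)²/31.45 = 11.9025/31.45 = 0.3785
loss: (11 − 21.238)²/21.238 = 104.816644/21.238 = 4.9353
Sum = 14.105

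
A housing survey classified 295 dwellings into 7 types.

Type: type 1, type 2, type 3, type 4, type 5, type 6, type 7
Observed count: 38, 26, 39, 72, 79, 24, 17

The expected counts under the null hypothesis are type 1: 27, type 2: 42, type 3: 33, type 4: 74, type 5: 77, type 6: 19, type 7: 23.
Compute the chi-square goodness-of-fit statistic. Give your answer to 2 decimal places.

type 1: (38 − 27)²/27 = 121/27 = 4.481
type 2: (26 − 42)²/42 = 256/42 = 6.095
type 3: (39 − 33)²/33 = 36/33 = 1.091
type 4: (72 − 74)²/74 = 4/74 = 0.054
type 5: (79 − 77)²/77 = 4/77 = 0.052
type 6: (24 − 19)²/19 = 25/19 = 1.316
type 7: (17 − 23)²/23 = 36/23 = 1.565
Sum = 14.65

14.65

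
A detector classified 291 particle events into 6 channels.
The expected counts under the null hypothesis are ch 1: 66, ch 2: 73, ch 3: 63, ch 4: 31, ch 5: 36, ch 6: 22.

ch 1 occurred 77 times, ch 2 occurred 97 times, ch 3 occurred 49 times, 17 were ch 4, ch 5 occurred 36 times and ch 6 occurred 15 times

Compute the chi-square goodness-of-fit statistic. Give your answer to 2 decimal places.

21.38

ch 1: (77 − 66)²/66 = 121/66 = 1.833
ch 2: (97 − 73)²/73 = 576/73 = 7.890
ch 3: (49 − 63)²/63 = 196/63 = 3.111
ch 4: (17 − 31)²/31 = 196/31 = 6.323
ch 5: (36 − 36)²/36 = 0/36 = 0.000
ch 6: (15 − 22)²/22 = 49/22 = 2.227
Sum = 21.38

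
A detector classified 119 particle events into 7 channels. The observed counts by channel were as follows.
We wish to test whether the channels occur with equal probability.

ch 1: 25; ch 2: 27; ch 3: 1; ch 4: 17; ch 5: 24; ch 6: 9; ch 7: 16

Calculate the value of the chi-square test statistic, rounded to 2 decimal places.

Expected count for each of the 7 categories: 119/7 = 17.
ch 1: (25 − 17)²/17 = 64/17 = 3.765
ch 2: (27 − 17)²/17 = 100/17 = 5.882
ch 3: (1 − 17)²/17 = 256/17 = 15.059
ch 4: (17 − 17)²/17 = 0/17 = 0.000
ch 5: (24 − 17)²/17 = 49/17 = 2.882
ch 6: (9 − 17)²/17 = 64/17 = 3.765
ch 7: (16 − 17)²/17 = 1/17 = 0.059
Sum = 31.41

31.41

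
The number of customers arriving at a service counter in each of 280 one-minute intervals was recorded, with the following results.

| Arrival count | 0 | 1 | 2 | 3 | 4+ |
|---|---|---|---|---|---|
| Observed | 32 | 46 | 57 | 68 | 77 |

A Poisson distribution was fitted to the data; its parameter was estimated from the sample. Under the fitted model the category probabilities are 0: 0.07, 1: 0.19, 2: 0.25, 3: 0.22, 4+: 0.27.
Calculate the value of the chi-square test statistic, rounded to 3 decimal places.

11.924

Expected counts E_i = n·p_i: 280×0.07 = 19.6, 280×0.19 = 53.2, 280×0.25 = 70, 280×0.22 = 61.6, 280×0.27 = 75.6.
χ² = (32−19.6)²/19.6 + (46−53.2)²/53.2 + (57−70)²/70 + (68−61.6)²/61.6 + (77−75.6)²/75.6
   = 7.8449 + 0.9744 + 2.4143 + 0.6649 + 0.0259
Sum = 11.924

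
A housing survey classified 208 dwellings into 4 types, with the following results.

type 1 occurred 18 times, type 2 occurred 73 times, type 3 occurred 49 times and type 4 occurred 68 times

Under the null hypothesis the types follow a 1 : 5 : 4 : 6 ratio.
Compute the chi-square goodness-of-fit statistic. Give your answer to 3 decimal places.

Ratio total = 16. Expected counts: 208×1/16 = 13, 208×5/16 = 65, 208×4/16 = 52, 208×6/16 = 78.
cat         O        E   (O−E)²/E
type 1     18       13     1.9231
type 2     73       65     0.9846
type 3     49       52     0.1731
type 4     68       78     1.2821
Sum = 4.363

4.363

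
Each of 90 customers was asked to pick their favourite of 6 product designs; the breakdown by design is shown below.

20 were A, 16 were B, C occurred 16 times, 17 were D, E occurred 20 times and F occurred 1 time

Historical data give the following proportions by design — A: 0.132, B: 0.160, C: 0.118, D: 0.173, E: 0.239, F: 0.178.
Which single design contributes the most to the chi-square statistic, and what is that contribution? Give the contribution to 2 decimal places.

Expected counts E_i = n·p_i: 90×0.132 = 11.88, 90×0.160 = 14.4, 90×0.118 = 10.62, 90×0.173 = 15.57, 90×0.239 = 21.51, 90×0.178 = 16.02.
cat         O        E   (O−E)²/E
A          20    11.88      5.550
B          16     14.4      0.178
C          16    10.62      2.725
D          17    15.57      0.131
E          20    21.51      0.106
F           1    16.02     14.082
The largest term is for F: 14.08.

F, 14.08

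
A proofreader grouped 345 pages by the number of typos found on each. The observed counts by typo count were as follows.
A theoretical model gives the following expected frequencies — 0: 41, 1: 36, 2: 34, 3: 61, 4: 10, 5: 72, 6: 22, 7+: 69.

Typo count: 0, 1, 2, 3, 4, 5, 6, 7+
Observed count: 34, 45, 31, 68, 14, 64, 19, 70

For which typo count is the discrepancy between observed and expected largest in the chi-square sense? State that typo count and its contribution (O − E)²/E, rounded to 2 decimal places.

1, 2.25

0: (34 − 41)²/41 = 49/41 = 1.195
1: (45 − 36)²/36 = 81/36 = 2.250
2: (31 − 34)²/34 = 9/34 = 0.265
3: (68 − 61)²/61 = 49/61 = 0.803
4: (14 − 10)²/10 = 16/10 = 1.600
5: (64 − 72)²/72 = 64/72 = 0.889
6: (19 − 22)²/22 = 9/22 = 0.409
7+: (70 − 69)²/69 = 1/69 = 0.014
The largest term is for 1: 2.25.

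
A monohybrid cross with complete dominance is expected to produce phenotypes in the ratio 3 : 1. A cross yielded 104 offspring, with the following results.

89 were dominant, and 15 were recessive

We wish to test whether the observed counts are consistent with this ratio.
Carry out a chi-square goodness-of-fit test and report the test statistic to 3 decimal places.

Ratio total = 4. Expected counts: 104×3/4 = 78, 104×1/4 = 26.
dominant: (89 − 78)²/78 = 121/78 = 1.5513
recessive: (15 − 26)²/26 = 121/26 = 4.6538
Sum = 6.205

6.205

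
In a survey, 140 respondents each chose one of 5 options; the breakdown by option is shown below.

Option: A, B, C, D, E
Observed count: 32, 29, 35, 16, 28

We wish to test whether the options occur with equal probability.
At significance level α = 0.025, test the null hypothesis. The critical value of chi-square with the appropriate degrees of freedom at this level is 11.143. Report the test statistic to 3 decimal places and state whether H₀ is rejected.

Expected count for each of the 5 categories: 140/5 = 28.
χ² = (32−28)²/28 + (29−28)²/28 + (35−28)²/28 + (16−28)²/28 + (28−28)²/28
   = 0.5714 + 0.0357 + 1.7500 + 5.1429 + 0.0000
Sum = 7.500
df = 4. Since 7.500 < 11.143, we do not reject H₀.

7.500; do not reject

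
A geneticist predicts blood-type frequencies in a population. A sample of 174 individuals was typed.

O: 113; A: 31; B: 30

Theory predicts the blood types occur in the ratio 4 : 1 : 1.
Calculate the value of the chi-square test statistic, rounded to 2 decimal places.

0.25

Ratio total = 6. Expected counts: 174×4/6 = 116, 174×1/6 = 29, 174×1/6 = 29.
χ² = (113−116)²/116 + (31−29)²/29 + (30−29)²/29
   = 0.078 + 0.138 + 0.034
Sum = 0.25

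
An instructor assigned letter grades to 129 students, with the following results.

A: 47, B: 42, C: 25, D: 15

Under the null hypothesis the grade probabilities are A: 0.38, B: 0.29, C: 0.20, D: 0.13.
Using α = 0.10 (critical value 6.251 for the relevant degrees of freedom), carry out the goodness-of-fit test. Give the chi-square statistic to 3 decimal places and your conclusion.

Expected counts E_i = n·p_i: 129×0.38 = 49.02, 129×0.29 = 37.41, 129×0.20 = 25.8, 129×0.13 = 16.77.
χ² = (47−49.02)²/49.02 + (42−37.41)²/37.41 + (25−25.8)²/25.8 + (15−16.77)²/16.77
   = 0.0832 + 0.5632 + 0.0248 + 0.1868
Sum = 0.858
df = 3. Since 0.858 < 6.251, we do not reject H₀.

0.858; do not reject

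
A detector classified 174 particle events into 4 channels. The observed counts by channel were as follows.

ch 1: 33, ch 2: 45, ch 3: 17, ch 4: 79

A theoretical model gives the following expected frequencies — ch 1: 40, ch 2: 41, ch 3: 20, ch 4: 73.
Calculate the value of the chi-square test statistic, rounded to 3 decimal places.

2.558

cat         O        E   (O−E)²/E
ch 1       33       40     1.2250
ch 2       45       41     0.3902
ch 3       17       20     0.4500
ch 4       79       73     0.4932
Sum = 2.558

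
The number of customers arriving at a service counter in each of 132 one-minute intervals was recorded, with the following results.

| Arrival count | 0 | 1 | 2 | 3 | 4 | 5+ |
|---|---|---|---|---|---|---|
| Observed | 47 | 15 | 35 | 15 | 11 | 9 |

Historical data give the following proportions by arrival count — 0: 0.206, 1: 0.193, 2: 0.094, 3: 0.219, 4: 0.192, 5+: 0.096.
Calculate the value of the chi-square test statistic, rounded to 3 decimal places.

Expected counts E_i = n·p_i: 132×0.206 = 27.192, 132×0.193 = 25.476, 132×0.094 = 12.408, 132×0.219 = 28.908, 132×0.192 = 25.344, 132×0.096 = 12.672.
0: (47 − 27.192)²/27.192 = 392.356864/27.192 = 14.4291
1: (15 − 25.476)²/25.476 = 109.746576/25.476 = 4.3078
2: (35 − 12.408)²/12.408 = 510.398464/12.408 = 41.1346
3: (15 − 28.908)²/28.908 = 193.432464/28.908 = 6.6913
4: (11 − 25.344)²/25.344 = 205.750336/25.344 = 8.1183
5+: (9 − 12.672)²/12.672 = 13.483584/12.672 = 1.0640
Sum = 75.745

75.745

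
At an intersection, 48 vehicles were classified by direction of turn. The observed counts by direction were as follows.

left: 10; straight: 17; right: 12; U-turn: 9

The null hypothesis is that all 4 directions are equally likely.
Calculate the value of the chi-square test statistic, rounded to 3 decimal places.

Expected count for each of the 4 categories: 48/4 = 12.
cat           O        E   (O−E)²/E
left         10       12     0.3333
straight     17       12     2.0833
right        12       12     0.0000
U-turn        9       12     0.7500
Sum = 3.167

3.167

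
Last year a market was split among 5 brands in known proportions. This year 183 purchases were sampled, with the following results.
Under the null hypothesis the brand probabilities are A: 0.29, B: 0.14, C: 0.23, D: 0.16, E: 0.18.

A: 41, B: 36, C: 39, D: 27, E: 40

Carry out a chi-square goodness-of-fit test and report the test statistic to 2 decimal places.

8.87

Expected counts E_i = n·p_i: 183×0.29 = 53.07, 183×0.14 = 25.62, 183×0.23 = 42.09, 183×0.16 = 29.28, 183×0.18 = 32.94.
χ² = (41−53.07)²/53.07 + (36−25.62)²/25.62 + (39−42.09)²/42.09 + (27−29.28)²/29.28 + (40−32.94)²/32.94
   = 2.745 + 4.205 + 0.227 + 0.178 + 1.513
Sum = 8.87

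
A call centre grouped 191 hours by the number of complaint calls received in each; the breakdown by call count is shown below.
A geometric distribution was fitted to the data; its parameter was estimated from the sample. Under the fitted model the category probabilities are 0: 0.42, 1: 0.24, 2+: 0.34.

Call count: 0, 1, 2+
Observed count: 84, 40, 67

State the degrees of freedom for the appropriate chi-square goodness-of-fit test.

There are k = 3 categories and 1 parameter estimated from the data, so df = 3 − 1 − 1 = 1.

1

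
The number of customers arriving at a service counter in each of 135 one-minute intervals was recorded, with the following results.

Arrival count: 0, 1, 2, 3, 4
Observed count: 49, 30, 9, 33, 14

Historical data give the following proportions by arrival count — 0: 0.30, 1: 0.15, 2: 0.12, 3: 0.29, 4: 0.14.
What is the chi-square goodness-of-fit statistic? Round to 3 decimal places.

11.915

Expected counts E_i = n·p_i: 135×0.30 = 40.5, 135×0.15 = 20.25, 135×0.12 = 16.2, 135×0.29 = 39.15, 135×0.14 = 18.9.
cat         O        E   (O−E)²/E
0          49     40.5     1.7840
1          30    20.25     4.6944
2           9     16.2     3.2000
3          33    39.15     0.9661
4          14     18.9     1.2704
Sum = 11.915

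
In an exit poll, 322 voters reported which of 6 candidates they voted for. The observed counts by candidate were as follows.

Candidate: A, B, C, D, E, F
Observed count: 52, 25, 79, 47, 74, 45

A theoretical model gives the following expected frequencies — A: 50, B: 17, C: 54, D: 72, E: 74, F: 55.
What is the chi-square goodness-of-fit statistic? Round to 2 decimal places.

A: (52 − 50)²/50 = 4/50 = 0.080
B: (25 − 17)²/17 = 64/17 = 3.765
C: (79 − 54)²/54 = 625/54 = 11.574
D: (47 − 72)²/72 = 625/72 = 8.681
E: (74 − 74)²/74 = 0/74 = 0.000
F: (45 − 55)²/55 = 100/55 = 1.818
Sum = 25.92

25.92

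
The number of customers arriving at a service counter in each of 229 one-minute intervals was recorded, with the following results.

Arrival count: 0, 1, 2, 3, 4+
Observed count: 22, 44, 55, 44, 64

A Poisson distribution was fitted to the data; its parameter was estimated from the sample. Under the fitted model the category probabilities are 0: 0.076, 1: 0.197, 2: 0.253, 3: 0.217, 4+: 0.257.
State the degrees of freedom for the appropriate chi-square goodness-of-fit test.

There are k = 5 categories and 1 parameter estimated from the data, so df = 5 − 1 − 1 = 3.

3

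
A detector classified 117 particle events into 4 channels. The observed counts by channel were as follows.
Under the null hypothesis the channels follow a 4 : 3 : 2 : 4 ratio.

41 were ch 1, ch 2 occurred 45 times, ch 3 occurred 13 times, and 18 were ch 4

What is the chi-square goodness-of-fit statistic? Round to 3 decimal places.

Ratio total = 13. Expected counts: 117×4/13 = 36, 117×3/13 = 27, 117×2/13 = 18, 117×4/13 = 36.
ch 1: (41 − 36)²/36 = 25/36 = 0.6944
ch 2: (45 − 27)²/27 = 324/27 = 12.0000
ch 3: (13 − 18)²/18 = 25/18 = 1.3889
ch 4: (18 − 36)²/36 = 324/36 = 9.0000
Sum = 23.083

23.083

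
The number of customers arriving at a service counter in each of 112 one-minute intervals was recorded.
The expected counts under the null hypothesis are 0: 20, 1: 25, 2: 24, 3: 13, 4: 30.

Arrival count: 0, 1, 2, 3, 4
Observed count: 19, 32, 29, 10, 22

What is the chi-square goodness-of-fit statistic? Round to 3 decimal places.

5.877

cat         O        E   (O−E)²/E
0          19       20     0.0500
1          32       25     1.9600
2          29       24     1.0417
3          10       13     0.6923
4          22       30     2.1333
Sum = 5.877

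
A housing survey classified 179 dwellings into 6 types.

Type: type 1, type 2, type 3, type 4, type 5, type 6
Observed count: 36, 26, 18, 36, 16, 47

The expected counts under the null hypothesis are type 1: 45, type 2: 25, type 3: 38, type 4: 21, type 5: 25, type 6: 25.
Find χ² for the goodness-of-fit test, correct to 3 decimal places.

type 1: (36 − 45)²/45 = 81/45 = 1.8000
type 2: (26 − 25)²/25 = 1/25 = 0.0400
type 3: (18 − 38)²/38 = 400/38 = 10.5263
type 4: (36 − 21)²/21 = 225/21 = 10.7143
type 5: (16 − 25)²/25 = 81/25 = 3.2400
type 6: (47 − 25)²/25 = 484/25 = 19.3600
Sum = 45.681

45.681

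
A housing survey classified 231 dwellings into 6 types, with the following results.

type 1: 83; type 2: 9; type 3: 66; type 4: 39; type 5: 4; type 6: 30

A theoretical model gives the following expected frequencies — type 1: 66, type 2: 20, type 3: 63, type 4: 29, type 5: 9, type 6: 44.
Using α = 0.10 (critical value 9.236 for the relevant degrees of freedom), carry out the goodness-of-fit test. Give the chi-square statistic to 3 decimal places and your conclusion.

χ² = (83−66)²/66 + (9−20)²/20 + (66−63)²/63 + (39−29)²/29 + (4−9)²/9 + (30−44)²/44
   = 4.3788 + 6.0500 + 0.1429 + 3.4483 + 2.7778 + 4.4545
Sum = 21.252
df = 5. Since 21.252 > 9.236, we reject H₀.

21.252; reject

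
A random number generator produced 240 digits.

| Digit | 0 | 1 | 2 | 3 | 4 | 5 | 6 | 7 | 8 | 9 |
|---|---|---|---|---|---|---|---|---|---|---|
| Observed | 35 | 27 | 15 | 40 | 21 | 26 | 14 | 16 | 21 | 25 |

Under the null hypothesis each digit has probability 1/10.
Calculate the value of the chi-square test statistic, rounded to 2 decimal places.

Under H₀ each category has probability 1/10, so each expected count is 240/10 = 24.
cat         O        E   (O−E)²/E
0          35       24      5.042
1          27       24      0.375
2          15       24      3.375
3          40       24     10.667
4          21       24      0.375
5          26       24      0.167
6          14       24      4.167
7          16       24      2.667
8          21       24      0.375
9          25       24      0.042
Sum = 27.25

27.25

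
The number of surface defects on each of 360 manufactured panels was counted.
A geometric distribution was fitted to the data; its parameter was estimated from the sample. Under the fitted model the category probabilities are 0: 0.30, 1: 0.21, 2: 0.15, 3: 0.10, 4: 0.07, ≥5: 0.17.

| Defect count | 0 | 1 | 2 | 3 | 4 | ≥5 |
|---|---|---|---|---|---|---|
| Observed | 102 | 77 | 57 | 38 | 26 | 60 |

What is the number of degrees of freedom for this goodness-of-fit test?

4

There are k = 6 categories and 1 parameter estimated from the data, so df = 6 − 1 − 1 = 4.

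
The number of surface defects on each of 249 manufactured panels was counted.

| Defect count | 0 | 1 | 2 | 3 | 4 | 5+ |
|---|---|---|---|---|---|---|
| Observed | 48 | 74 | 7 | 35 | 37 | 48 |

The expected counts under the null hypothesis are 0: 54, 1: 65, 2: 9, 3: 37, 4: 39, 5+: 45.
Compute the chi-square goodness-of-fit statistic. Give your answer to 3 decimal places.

cat         O        E   (O−E)²/E
0          48       54     0.6667
1          74       65     1.2462
2           7        9     0.4444
3          35       37     0.1081
4          37       39     0.1026
5+         48       45     0.2000
Sum = 2.768

2.768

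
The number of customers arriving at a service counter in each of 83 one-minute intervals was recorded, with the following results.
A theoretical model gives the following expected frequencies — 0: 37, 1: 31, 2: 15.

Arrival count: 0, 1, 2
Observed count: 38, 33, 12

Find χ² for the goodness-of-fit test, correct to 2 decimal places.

0.76

χ² = (38−37)²/37 + (33−31)²/31 + (12−15)²/15
   = 0.027 + 0.129 + 0.600
Sum = 0.76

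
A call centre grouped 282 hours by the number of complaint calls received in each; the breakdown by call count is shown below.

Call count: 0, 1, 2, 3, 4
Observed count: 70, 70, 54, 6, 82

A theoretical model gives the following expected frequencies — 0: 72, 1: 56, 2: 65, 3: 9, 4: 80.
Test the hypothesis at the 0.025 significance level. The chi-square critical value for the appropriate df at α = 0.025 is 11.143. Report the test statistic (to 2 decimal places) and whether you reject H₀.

χ² = (70−72)²/72 + (70−56)²/56 + (54−65)²/65 + (6−9)²/9 + (82−80)²/80
   = 0.056 + 3.500 + 1.862 + 1.000 + 0.050
Sum = 6.47
df = 4. Since 6.47 < 11.143, we do not reject H₀.

6.47; do not reject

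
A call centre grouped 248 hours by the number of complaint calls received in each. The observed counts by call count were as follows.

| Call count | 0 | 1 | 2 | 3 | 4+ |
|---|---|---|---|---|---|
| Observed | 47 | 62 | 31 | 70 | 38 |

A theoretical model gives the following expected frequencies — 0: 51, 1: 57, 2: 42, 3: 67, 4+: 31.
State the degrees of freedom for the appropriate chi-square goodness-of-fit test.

4

There are k = 5 categories and no parameters were estimated from the data, so df = 5 − 1 = 4.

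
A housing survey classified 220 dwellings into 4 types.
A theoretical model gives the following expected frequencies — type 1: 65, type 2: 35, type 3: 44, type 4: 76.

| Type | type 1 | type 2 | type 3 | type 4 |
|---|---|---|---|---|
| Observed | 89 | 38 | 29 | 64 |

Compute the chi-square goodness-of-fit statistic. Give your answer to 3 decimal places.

cat         O        E   (O−E)²/E
type 1     89       65     8.8615
type 2     38       35     0.2571
type 3     29       44     5.1136
type 4     64       76     1.8947
Sum = 16.127

16.127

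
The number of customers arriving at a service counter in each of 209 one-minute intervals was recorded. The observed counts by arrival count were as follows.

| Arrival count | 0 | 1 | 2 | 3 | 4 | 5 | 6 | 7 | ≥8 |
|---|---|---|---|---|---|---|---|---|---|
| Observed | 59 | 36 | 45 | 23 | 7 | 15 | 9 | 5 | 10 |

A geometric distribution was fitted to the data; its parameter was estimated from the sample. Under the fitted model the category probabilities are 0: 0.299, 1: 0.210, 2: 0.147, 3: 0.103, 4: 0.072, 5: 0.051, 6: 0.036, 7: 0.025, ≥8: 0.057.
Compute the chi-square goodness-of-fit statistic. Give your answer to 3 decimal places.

15.027

Expected counts E_i = n·p_i: 209×0.299 = 62.491, 209×0.210 = 43.89, 209×0.147 = 30.723, 209×0.103 = 21.527, 209×0.072 = 15.048, 209×0.051 = 10.659, 209×0.036 = 7.524, 209×0.025 = 5.225, 209×0.057 = 11.913.
cat         O        E   (O−E)²/E
0          59   62.491     0.1950
1          36    43.89     1.4184
2          45   30.723     6.6345
3          23   21.527     0.1008
4           7   15.048     4.3042
5          15   10.659     1.7679
6           9    7.524     0.2896
7           5    5.225     0.0097
≥8         10   11.913     0.3072
Sum = 15.027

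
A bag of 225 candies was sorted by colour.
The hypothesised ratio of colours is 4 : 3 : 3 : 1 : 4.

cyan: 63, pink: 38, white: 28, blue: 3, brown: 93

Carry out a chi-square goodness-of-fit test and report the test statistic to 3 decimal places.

35.411

Ratio total = 15. Expected counts: 225×4/15 = 60, 225×3/15 = 45, 225×3/15 = 45, 225×1/15 = 15, 225×4/15 = 60.
cyan: (63 − 60)²/60 = 9/60 = 0.1500
pink: (38 − 45)²/45 = 49/45 = 1.0889
white: (28 − 45)²/45 = 289/45 = 6.4222
blue: (3 − 15)²/15 = 144/15 = 9.6000
brown: (93 − 60)²/60 = 1089/60 = 18.1500
Sum = 35.411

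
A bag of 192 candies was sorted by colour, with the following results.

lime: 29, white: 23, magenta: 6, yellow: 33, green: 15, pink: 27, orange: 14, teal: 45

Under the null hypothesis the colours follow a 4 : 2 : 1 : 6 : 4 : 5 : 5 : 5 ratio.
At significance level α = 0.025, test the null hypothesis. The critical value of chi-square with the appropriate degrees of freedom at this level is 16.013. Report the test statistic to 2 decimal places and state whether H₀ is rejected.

31.08; reject

Ratio total = 32. Expected counts: 192×4/32 = 24, 192×2/32 = 12, 192×1/32 = 6, 192×6/32 = 36, 192×4/32 = 24, 192×5/32 = 30, 192×5/32 = 30, 192×5/32 = 30.
cat          O        E   (O−E)²/E
lime        29       24      1.042
white       23       12     10.083
magenta      6        6      0.000
yellow      33       36      0.250
green       15       24      3.375
pink        27       30      0.300
orange      14       30      8.533
teal        45       30      7.500
Sum = 31.08
df = 7. Since 31.08 > 16.013, we reject H₀.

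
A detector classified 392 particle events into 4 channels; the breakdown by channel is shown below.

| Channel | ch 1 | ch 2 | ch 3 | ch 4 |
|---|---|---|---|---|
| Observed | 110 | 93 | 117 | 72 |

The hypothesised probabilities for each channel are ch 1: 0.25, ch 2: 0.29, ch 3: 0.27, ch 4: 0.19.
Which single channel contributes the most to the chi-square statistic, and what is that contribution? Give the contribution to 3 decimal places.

Expected counts E_i = n·p_i: 392×0.25 = 98, 392×0.29 = 113.68, 392×0.27 = 105.84, 392×0.19 = 74.48.
cat         O        E   (O−E)²/E
ch 1      110       98     1.4694
ch 2       93   113.68     3.7620
ch 3      117   105.84     1.1767
ch 4       72    74.48     0.0826
The largest term is for ch 2: 3.762.

ch 2, 3.762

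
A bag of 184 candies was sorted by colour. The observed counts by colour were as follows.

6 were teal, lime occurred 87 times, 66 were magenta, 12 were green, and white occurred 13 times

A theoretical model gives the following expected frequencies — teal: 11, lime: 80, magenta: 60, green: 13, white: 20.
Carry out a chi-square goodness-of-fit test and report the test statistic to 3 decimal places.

6.012

χ² = (6−11)²/11 + (87−80)²/80 + (66−60)²/60 + (12−13)²/13 + (13−20)²/20
   = 2.2727 + 0.6125 + 0.6000 + 0.0769 + 2.4500
Sum = 6.012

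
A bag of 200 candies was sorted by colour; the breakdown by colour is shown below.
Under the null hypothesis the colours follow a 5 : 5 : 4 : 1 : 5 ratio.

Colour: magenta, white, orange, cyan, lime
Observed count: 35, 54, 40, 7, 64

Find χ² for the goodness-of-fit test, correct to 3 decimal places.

9.640

Ratio total = 20. Expected counts: 200×5/20 = 50, 200×5/20 = 50, 200×4/20 = 40, 200×1/20 = 10, 200×5/20 = 50.
χ² = (35−50)²/50 + (54−50)²/50 + (40−40)²/40 + (7−10)²/10 + (64−50)²/50
   = 4.5000 + 0.3200 + 0.0000 + 0.9000 + 3.9200
Sum = 9.640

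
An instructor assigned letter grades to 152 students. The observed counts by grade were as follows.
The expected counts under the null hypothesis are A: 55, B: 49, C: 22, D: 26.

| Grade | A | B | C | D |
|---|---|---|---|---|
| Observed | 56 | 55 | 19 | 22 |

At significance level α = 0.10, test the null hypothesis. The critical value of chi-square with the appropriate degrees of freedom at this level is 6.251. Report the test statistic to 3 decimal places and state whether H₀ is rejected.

1.777; do not reject

χ² = (56−55)²/55 + (55−49)²/49 + (19−22)²/22 + (22−26)²/26
   = 0.0182 + 0.7347 + 0.4091 + 0.6154
Sum = 1.777
df = 3. Since 1.777 < 6.251, we do not reject H₀.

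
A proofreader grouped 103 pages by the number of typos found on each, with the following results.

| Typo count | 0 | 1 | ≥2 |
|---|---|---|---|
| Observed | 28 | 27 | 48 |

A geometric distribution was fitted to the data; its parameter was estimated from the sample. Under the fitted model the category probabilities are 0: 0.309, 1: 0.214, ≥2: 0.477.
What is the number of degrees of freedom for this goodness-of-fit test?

1

There are k = 3 categories and 1 parameter estimated from the data, so df = 3 − 1 − 1 = 1.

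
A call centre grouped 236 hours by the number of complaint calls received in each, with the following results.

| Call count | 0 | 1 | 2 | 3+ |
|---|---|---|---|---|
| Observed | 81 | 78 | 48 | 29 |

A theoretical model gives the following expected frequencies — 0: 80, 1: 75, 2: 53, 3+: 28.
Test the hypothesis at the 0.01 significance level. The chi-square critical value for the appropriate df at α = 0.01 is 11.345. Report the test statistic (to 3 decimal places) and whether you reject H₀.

0.640; do not reject

cat         O        E   (O−E)²/E
0          81       80     0.0125
1          78       75     0.1200
2          48       53     0.4717
3+         29       28     0.0357
Sum = 0.640
df = 3. Since 0.640 < 11.345, we do not reject H₀.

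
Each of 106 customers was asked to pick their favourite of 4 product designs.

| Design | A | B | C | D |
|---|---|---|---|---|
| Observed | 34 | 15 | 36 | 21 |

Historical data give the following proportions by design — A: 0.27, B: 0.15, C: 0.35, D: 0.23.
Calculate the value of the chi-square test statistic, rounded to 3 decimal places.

Expected counts E_i = n·p_i: 106×0.27 = 28.62, 106×0.15 = 15.9, 106×0.35 = 37.1, 106×0.23 = 24.38.
cat         O        E   (O−E)²/E
A          34    28.62     1.0113
B          15     15.9     0.0509
C          36     37.1     0.0326
D          21    24.38     0.4686
Sum = 1.563

1.563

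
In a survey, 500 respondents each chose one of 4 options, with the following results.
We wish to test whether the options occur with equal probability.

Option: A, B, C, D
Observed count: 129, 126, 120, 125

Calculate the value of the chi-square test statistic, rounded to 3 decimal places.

Expected count for each of the 4 categories: 500/4 = 125.
cat         O        E   (O−E)²/E
A         129      125     0.1280
B         126      125     0.0080
C         120      125     0.2000
D         125      125     0.0000
Sum = 0.336

0.336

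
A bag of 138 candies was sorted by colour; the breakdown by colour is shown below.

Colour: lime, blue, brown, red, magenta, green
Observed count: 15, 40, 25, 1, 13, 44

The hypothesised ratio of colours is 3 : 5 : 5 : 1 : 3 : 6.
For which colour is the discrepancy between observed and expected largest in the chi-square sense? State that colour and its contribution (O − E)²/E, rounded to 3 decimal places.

red, 4.167

Ratio total = 23. Expected counts: 138×3/23 = 18, 138×5/23 = 30, 138×5/23 = 30, 138×1/23 = 6, 138×3/23 = 18, 138×6/23 = 36.
cat          O        E   (O−E)²/E
lime        15       18     0.5000
blue        40       30     3.3333
brown       25       30     0.8333
red          1        6     4.1667
magenta     13       18     1.3889
green       44       36     1.7778
The largest term is for red: 4.167.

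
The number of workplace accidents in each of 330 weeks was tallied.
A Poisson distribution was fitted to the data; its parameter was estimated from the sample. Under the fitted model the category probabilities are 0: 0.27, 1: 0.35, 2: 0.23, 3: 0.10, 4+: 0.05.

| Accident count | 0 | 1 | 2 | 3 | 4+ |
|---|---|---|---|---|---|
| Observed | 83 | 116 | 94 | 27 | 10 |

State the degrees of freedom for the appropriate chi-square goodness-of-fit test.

There are k = 5 categories and 1 parameter estimated from the data, so df = 5 − 1 − 1 = 3.

3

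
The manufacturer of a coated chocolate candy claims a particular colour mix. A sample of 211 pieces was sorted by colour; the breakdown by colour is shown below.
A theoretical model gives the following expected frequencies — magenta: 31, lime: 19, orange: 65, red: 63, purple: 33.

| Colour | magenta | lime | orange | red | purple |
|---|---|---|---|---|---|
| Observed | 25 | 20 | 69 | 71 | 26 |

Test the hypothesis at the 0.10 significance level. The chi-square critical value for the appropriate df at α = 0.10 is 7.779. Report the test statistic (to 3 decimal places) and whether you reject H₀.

χ² = (25−31)²/31 + (20−19)²/19 + (69−65)²/65 + (71−63)²/63 + (26−33)²/33
   = 1.1613 + 0.0526 + 0.2462 + 1.0159 + 1.4848
Sum = 3.961
df = 4. Since 3.961 < 7.779, we do not reject H₀.

3.961; do not reject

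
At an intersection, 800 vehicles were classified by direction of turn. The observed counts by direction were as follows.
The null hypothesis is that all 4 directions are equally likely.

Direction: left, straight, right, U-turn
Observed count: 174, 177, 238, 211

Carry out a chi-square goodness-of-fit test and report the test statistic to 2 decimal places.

13.85

Expected count for each of the 4 categories: 800/4 = 200.
left: (174 − 200)²/200 = 676/200 = 3.380
straight: (177 − 200)²/200 = 529/200 = 2.645
right: (238 − 200)²/200 = 1444/200 = 7.220
U-turn: (211 − 200)²/200 = 121/200 = 0.605
Sum = 13.85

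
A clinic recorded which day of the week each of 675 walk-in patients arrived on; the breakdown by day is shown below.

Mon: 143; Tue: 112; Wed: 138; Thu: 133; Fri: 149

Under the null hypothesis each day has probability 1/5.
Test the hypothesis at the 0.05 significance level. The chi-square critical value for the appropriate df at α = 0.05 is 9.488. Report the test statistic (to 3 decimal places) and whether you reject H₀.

Expected count for each of the 5 categories: 675/5 = 135.
Mon: (143 − 135)²/135 = 64/135 = 0.4741
Tue: (112 − 135)²/135 = 529/135 = 3.9185
Wed: (138 − 135)²/135 = 9/135 = 0.0667
Thu: (133 − 135)²/135 = 4/135 = 0.0296
Fri: (149 − 135)²/135 = 196/135 = 1.4519
Sum = 5.941
df = 4. Since 5.941 < 9.488, we do not reject H₀.

5.941; do not reject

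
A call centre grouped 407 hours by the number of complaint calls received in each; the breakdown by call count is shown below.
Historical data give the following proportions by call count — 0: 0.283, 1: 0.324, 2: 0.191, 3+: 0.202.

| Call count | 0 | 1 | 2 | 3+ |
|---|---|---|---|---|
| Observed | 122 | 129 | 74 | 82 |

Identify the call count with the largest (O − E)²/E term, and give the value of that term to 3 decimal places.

0, 0.404

Expected counts E_i = n·p_i: 407×0.283 = 115.181, 407×0.324 = 131.868, 407×0.191 = 77.737, 407×0.202 = 82.214.
0: (122 − 115.181)²/115.181 = 46.498761/115.181 = 0.4037
1: (129 − 131.868)²/131.868 = 8.225424/131.868 = 0.0624
2: (74 − 77.737)²/77.737 = 13.965169/77.737 = 0.1796
3+: (82 − 82.214)²/82.214 = 0.045796/82.214 = 0.0006
The largest term is for 0: 0.404.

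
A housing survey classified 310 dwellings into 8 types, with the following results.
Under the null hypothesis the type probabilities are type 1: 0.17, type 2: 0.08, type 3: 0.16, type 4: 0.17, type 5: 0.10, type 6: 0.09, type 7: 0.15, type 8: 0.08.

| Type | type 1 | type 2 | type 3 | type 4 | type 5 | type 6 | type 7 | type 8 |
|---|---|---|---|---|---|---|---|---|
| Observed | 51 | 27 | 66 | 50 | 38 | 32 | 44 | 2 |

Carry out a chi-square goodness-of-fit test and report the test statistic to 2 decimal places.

29.09

Expected counts E_i = n·p_i: 310×0.17 = 52.7, 310×0.08 = 24.8, 310×0.16 = 49.6, 310×0.17 = 52.7, 310×0.10 = 31, 310×0.09 = 27.9, 310×0.15 = 46.5, 310×0.08 = 24.8.
χ² = (51−52.7)²/52.7 + (27−24.8)²/24.8 + (66−49.6)²/49.6 + (50−52.7)²/52.7 + (38−31)²/31 + (32−27.9)²/27.9 + (44−46.5)²/46.5 + (2−24.8)²/24.8
   = 0.055 + 0.195 + 5.423 + 0.138 + 1.581 + 0.603 + 0.134 + 20.961
Sum = 29.09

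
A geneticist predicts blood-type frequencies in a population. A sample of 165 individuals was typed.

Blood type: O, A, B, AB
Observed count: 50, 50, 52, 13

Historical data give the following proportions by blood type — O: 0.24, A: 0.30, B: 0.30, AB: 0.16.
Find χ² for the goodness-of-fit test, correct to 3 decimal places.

9.664

Expected counts E_i = n·p_i: 165×0.24 = 39.6, 165×0.30 = 49.5, 165×0.30 = 49.5, 165×0.16 = 26.4.
χ² = (50−39.6)²/39.6 + (50−49.5)²/49.5 + (52−49.5)²/49.5 + (13−26.4)²/26.4
   = 2.7313 + 0.0051 + 0.1263 + 6.8015
Sum = 9.664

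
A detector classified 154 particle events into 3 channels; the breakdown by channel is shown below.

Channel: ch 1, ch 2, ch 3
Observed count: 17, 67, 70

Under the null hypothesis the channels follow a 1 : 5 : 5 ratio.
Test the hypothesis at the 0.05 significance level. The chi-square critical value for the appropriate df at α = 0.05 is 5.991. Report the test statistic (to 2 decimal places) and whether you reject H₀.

Ratio total = 11. Expected counts: 154×1/11 = 14, 154×5/11 = 70, 154×5/11 = 70.
χ² = (17−14)²/14 + (67−70)²/70 + (70−70)²/70
   = 0.643 + 0.129 + 0.000
Sum = 0.77
df = 2. Since 0.77 < 5.991, we do not reject H₀.

0.77; do not reject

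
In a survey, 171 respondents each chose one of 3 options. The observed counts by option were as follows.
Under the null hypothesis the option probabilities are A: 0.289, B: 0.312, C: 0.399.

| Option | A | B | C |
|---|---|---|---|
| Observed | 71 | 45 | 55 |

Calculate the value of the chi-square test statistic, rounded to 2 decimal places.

Expected counts E_i = n·p_i: 171×0.289 = 49.419, 171×0.312 = 53.352, 171×0.399 = 68.229.
cat         O        E   (O−E)²/E
A          71   49.419      9.424
B          45   53.352      1.307
C          55   68.229      2.565
Sum = 13.30

13.30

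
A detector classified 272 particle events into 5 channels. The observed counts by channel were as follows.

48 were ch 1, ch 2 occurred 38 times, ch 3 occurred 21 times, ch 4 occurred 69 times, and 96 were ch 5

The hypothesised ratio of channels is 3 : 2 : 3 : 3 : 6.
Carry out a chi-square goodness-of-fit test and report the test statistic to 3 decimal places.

25.500

Ratio total = 17. Expected counts: 272×3/17 = 48, 272×2/17 = 32, 272×3/17 = 48, 272×3/17 = 48, 272×6/17 = 96.
cat         O        E   (O−E)²/E
ch 1       48       48     0.0000
ch 2       38       32     1.1250
ch 3       21       48    15.1875
ch 4       69       48     9.1875
ch 5       96       96     0.0000
Sum = 25.500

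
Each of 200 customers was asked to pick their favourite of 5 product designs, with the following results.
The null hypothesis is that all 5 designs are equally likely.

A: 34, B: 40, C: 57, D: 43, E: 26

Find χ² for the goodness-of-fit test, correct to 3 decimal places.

Under H₀ each category has probability 1/5, so each expected count is 200/5 = 40.
A: (34 − 40)²/40 = 36/40 = 0.9000
B: (40 − 40)²/40 = 0/40 = 0.0000
C: (57 − 40)²/40 = 289/40 = 7.2250
D: (43 − 40)²/40 = 9/40 = 0.2250
E: (26 − 40)²/40 = 196/40 = 4.9000
Sum = 13.250

13.250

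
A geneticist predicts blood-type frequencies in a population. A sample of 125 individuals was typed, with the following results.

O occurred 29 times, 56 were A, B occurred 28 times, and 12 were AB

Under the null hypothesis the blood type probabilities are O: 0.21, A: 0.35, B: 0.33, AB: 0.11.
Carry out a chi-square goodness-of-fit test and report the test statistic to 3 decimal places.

8.197

Expected counts E_i = n·p_i: 125×0.21 = 26.25, 125×0.35 = 43.75, 125×0.33 = 41.25, 125×0.11 = 13.75.
O: (29 − 26.25)²/26.25 = 7.5625/26.25 = 0.2881
A: (56 − 43.75)²/43.75 = 150.0625/43.75 = 3.4300
B: (28 − 41.25)²/41.25 = 175.5625/41.25 = 4.2561
AB: (12 − 13.75)²/13.75 = 3.0625/13.75 = 0.2227
Sum = 8.197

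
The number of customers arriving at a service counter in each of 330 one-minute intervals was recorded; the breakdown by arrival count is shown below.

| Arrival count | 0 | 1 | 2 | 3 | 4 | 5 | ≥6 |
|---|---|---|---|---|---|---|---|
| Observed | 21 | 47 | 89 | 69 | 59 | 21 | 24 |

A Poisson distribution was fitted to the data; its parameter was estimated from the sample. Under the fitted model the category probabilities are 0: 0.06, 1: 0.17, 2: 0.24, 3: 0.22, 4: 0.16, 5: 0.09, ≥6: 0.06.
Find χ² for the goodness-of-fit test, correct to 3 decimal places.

Expected counts E_i = n·p_i: 330×0.06 = 19.8, 330×0.17 = 56.1, 330×0.24 = 79.2, 330×0.22 = 72.6, 330×0.16 = 52.8, 330×0.09 = 29.7, 330×0.06 = 19.8.
0: (21 − 19.8)²/19.8 = 1.44/19.8 = 0.0727
1: (47 − 56.1)²/56.1 = 82.81/56.1 = 1.4761
2: (89 − 79.2)²/79.2 = 96.04/79.2 = 1.2126
3: (69 − 72.6)²/72.6 = 12.96/72.6 = 0.1785
4: (59 − 52.8)²/52.8 = 38.44/52.8 = 0.7280
5: (21 − 29.7)²/29.7 = 75.69/29.7 = 2.5485
≥6: (24 − 19.8)²/19.8 = 17.64/19.8 = 0.8909
Sum = 7.107

7.107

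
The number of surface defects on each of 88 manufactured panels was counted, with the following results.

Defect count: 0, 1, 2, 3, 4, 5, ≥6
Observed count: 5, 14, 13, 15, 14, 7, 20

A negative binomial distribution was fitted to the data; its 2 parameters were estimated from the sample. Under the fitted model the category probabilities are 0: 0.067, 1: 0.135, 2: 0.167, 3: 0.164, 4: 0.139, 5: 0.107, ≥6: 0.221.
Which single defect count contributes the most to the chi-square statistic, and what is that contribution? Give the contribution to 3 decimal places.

Expected counts E_i = n·p_i: 88×0.067 = 5.896, 88×0.135 = 11.88, 88×0.167 = 14.696, 88×0.164 = 14.432, 88×0.139 = 12.232, 88×0.107 = 9.416, 88×0.221 = 19.448.
cat         O        E   (O−E)²/E
0           5    5.896     0.1362
1          14    11.88     0.3783
2          13   14.696     0.1957
3          15   14.432     0.0224
4          14   12.232     0.2555
5           7    9.416     0.6199
≥6         20   19.448     0.0157
The largest term is for 5: 0.620.

5, 0.620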